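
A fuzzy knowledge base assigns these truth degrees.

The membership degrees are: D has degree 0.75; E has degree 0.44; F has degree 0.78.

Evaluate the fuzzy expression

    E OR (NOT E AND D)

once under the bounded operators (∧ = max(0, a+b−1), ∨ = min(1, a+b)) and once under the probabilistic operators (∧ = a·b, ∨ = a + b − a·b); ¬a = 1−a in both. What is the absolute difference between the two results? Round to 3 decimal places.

Under bounded:
  NOT E = 1 − 0.44 = 0.56
  NOT E AND D = max(0, a+b−1) on (0.56, 0.75) = 0.31
  E OR (NOT E AND D) = min(1, a+b) on (0.44, 0.31) = 0.75
  → value = 0.7500
Under probabilistic:
  NOT E = 1 − 0.4400 = 0.5600
  NOT E AND D = a·b on (0.5600, 0.7500) = 0.4200
  E OR (NOT E AND D) = a + b − a·b on (0.4400, 0.4200) = 0.6752
  → value = 0.6752
|0.7500 − 0.6752| = 0.075

0.075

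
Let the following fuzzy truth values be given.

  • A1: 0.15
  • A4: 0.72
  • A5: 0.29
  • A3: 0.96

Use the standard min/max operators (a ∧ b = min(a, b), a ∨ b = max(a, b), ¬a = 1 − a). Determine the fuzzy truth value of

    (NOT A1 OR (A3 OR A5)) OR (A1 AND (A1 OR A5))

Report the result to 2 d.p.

0.96

NOT A1 = 1 − 0.15 = 0.85
A3 OR A5 = max(a, b) on (0.96, 0.29) = 0.96
NOT A1 OR (A3 OR A5) = max(a, b) on (0.85, 0.96) = 0.96
A1 OR A5 = max(a, b) on (0.15, 0.29) = 0.29
A1 AND (A1 OR A5) = min(a, b) on (0.15, 0.29) = 0.15
(NOT A1 OR (A3 OR A5)) OR (A1 AND (A1 OR A5)) = max(a, b) on (0.96, 0.15) = 0.96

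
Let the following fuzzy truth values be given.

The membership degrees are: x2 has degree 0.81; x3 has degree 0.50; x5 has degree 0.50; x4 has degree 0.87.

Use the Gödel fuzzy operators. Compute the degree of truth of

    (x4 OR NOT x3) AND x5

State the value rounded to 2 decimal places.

0.50

NOT x3 = 1 − 0.50 = 0.50
x4 OR NOT x3 = max(a, b) on (0.87, 0.50) = 0.87
(x4 OR NOT x3) AND x5 = min(a, b) on (0.87, 0.50) = 0.50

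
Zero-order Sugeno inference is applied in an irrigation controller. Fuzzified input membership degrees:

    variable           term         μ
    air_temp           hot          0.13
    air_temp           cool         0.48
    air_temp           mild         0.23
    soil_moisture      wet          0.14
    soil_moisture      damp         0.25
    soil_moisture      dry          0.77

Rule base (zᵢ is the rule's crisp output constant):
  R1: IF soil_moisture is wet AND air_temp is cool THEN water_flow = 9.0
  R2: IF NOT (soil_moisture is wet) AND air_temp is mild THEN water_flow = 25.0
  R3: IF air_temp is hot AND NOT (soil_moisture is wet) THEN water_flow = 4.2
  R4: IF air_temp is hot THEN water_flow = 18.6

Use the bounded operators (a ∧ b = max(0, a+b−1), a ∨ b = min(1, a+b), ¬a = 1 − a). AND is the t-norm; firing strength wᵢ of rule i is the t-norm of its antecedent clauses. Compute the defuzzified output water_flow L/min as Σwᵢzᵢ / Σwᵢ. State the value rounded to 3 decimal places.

21.218

R1 (z=9.0): wet=0.14, cool=0.48; AND[max(0, a+b−1)] → w = 0.00
R2 (z=25.0): ¬wet=1−0.14=0.86, mild=0.23; AND[max(0, a+b−1)] → w = 0.09
R3 (z=4.2): hot=0.13, ¬wet=1−0.14=0.86; AND[max(0, a+b−1)] → w = 0.00
R4 (z=18.6): hot=0.13 → w = 0.13
Weighted average = (0.00·9.0 + 0.09·25.0 + 0.00·4.2 + 0.13·18.6) / (0.00 + 0.09 + 0.00 + 0.13)
  = 4.6680 / 0.2200 = 21.218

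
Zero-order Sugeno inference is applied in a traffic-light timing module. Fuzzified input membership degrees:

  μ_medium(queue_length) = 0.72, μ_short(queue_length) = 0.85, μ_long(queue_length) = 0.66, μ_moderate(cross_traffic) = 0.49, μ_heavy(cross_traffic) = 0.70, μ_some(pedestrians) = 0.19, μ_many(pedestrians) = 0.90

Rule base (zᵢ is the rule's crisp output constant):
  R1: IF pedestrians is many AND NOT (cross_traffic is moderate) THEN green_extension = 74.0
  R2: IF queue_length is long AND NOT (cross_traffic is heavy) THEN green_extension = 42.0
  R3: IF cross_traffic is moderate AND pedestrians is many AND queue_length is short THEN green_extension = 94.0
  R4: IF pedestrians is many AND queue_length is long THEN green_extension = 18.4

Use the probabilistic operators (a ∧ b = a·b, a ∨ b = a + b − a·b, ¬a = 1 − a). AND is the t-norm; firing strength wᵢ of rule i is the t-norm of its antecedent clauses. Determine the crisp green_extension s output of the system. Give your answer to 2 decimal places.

54.40

R1 (z=74.0): many=0.90, ¬moderate=1−0.49=0.51; AND[a·b] → w = 0.4590
R2 (z=42.0): long=0.66, ¬heavy=1−0.70=0.30; AND[a·b] → w = 0.1980
R3 (z=94.0): moderate=0.49, many=0.90, short=0.85; AND[a·b] → w = 0.3749
R4 (z=18.4): many=0.90, long=0.66; AND[a·b] → w = 0.5940
Weighted average = (0.4590·74.0 + 0.1980·42.0 + 0.3749·94.0 + 0.5940·18.4) / (0.4590 + 0.1980 + 0.3749 + 0.5940)
  = 88.4475 / 1.6259 = 54.40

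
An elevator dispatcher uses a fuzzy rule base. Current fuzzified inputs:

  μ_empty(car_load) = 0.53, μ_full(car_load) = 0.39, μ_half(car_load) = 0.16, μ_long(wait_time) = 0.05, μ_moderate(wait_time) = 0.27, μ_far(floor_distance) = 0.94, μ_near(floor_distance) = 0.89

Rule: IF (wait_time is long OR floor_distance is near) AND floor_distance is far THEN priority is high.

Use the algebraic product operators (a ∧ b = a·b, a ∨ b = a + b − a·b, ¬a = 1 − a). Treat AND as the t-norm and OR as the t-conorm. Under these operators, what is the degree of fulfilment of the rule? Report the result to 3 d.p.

firing strength: (long=0.05 OR near=0.89) = 0.8955; AND[a·b] with far=0.94 → w = 0.8418

0.842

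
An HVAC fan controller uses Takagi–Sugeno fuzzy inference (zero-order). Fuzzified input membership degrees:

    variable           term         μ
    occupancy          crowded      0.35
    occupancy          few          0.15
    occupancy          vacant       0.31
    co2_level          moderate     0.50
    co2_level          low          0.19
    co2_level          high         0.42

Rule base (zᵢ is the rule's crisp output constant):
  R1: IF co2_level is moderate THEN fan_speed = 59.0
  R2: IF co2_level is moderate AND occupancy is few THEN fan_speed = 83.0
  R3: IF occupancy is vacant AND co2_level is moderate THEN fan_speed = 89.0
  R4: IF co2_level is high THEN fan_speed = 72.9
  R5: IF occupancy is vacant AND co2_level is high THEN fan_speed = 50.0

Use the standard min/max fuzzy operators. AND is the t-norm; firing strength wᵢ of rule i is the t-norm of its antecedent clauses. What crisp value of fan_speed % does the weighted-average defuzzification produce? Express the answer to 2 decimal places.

68.44

R1 (z=59.0): moderate=0.50 → w = 0.50
R2 (z=83.0): moderate=0.50, few=0.15; AND[min(a, b)] → w = 0.15
R3 (z=89.0): vacant=0.31, moderate=0.50; AND[min(a, b)] → w = 0.31
R4 (z=72.9): high=0.42 → w = 0.42
R5 (z=50.0): vacant=0.31, high=0.42; AND[min(a, b)] → w = 0.31
Weighted average = (0.50·59.0 + 0.15·83.0 + 0.31·89.0 + 0.42·72.9 + 0.31·50.0) / (0.50 + 0.15 + 0.31 + 0.42 + 0.31)
  = 115.6580 / 1.6900 = 68.44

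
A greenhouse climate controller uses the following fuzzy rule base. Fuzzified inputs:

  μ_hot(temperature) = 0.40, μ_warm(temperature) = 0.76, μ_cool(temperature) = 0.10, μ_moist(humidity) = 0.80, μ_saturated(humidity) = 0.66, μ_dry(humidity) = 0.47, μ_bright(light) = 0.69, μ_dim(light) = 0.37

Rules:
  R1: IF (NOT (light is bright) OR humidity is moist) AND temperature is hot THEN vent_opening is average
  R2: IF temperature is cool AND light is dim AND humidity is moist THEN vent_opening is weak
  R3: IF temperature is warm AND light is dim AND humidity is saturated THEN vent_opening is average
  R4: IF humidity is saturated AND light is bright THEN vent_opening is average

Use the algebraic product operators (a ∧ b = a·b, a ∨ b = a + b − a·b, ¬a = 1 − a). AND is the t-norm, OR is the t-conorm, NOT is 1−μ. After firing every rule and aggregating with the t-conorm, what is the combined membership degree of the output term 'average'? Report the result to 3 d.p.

R1: (¬bright=1−0.69=0.31 OR moist=0.80) = 0.8620; AND[a·b] with hot=0.40 → w = 0.3448
R2: cool=0.10, dim=0.37, moist=0.80; AND[a·b] → w = 0.0296
R3: warm=0.76, dim=0.37, saturated=0.66; AND[a·b] → w = 0.1856
R4: saturated=0.66, bright=0.69; AND[a·b] → w = 0.4554
Rules with consequent 'average': {R1, R3, R4} → strengths 0.3448, 0.1856, 0.4554
Aggregate via t-conorm [a + b − a·b]: 0.7094

0.709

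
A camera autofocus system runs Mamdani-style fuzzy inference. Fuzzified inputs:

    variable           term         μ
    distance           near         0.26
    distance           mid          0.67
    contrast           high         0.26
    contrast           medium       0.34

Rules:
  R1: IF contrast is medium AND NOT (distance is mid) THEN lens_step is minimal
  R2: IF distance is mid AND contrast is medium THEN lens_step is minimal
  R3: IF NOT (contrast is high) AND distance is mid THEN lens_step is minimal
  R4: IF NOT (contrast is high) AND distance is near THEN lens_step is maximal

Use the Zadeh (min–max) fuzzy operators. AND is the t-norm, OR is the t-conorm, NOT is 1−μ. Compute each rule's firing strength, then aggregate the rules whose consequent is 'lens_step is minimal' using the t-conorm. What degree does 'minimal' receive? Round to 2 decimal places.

0.67

R1: medium=0.34, ¬mid=1−0.67=0.33; AND[min(a, b)] → w = 0.33
R2: mid=0.67, medium=0.34; AND[min(a, b)] → w = 0.34
R3: ¬high=1−0.26=0.74, mid=0.67; AND[min(a, b)] → w = 0.67
R4: ¬high=1−0.26=0.74, near=0.26; AND[min(a, b)] → w = 0.26
Rules with consequent 'minimal': {R1, R2, R3} → strengths 0.33, 0.34, 0.67
Aggregate via t-conorm [max(a, b)]: 0.67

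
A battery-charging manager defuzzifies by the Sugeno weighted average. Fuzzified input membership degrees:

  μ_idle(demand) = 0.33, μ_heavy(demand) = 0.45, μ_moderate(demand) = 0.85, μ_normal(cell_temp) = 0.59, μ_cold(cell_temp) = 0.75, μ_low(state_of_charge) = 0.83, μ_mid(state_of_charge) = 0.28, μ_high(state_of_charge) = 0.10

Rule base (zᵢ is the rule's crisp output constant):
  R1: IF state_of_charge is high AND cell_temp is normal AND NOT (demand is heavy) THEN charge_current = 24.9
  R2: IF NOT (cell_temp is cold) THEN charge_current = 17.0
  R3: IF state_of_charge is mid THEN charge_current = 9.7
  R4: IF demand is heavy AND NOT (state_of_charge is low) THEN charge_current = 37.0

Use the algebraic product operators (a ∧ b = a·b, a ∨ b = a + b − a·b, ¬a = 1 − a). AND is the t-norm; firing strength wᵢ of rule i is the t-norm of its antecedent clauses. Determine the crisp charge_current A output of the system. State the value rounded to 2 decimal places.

16.60

R1 (z=24.9): high=0.10, normal=0.59, ¬heavy=1−0.45=0.55; AND[a·b] → w = 0.0324
R2 (z=17.0): ¬cold=1−0.75=0.25 → w = 0.2500
R3 (z=9.7): mid=0.28 → w = 0.2800
R4 (z=37.0): heavy=0.45, ¬low=1−0.83=0.17; AND[a·b] → w = 0.0765
Weighted average = (0.0324·24.9 + 0.2500·17.0 + 0.2800·9.7 + 0.0765·37.0) / (0.0324 + 0.2500 + 0.2800 + 0.0765)
  = 10.6045 / 0.6390 = 16.60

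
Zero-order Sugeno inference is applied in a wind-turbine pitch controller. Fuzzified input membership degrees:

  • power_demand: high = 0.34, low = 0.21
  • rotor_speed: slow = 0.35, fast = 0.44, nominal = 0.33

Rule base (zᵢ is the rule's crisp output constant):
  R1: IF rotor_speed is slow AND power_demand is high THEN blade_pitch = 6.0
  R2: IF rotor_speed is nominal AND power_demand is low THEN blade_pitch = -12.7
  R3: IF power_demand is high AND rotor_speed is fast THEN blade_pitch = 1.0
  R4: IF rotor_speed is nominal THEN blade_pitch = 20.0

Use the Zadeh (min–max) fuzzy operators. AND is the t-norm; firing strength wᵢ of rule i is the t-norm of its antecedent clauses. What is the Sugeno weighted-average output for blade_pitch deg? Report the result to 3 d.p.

5.175

R1 (z=6.0): slow=0.35, high=0.34; AND[min(a, b)] → w = 0.34
R2 (z=-12.7): nominal=0.33, low=0.21; AND[min(a, b)] → w = 0.21
R3 (z=1.0): high=0.34, fast=0.44; AND[min(a, b)] → w = 0.34
R4 (z=20.0): nominal=0.33 → w = 0.33
Weighted average = (0.34·6.0 + 0.21·-12.7 + 0.34·1.0 + 0.33·20.0) / (0.34 + 0.21 + 0.34 + 0.33)
  = 6.3130 / 1.2200 = 5.175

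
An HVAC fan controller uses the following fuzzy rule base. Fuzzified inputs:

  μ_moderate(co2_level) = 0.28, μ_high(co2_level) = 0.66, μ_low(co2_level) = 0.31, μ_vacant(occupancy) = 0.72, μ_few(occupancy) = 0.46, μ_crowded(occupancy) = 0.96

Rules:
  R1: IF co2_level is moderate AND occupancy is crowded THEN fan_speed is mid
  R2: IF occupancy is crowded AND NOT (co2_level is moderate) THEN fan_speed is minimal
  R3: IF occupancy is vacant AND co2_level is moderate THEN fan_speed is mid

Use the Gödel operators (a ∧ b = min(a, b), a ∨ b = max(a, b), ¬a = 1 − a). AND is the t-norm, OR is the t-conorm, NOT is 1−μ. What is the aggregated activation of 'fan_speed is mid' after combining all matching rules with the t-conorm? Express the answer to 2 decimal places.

R1: moderate=0.28, crowded=0.96; AND[min(a, b)] → w = 0.28
R2: crowded=0.96, ¬moderate=1−0.28=0.72; AND[min(a, b)] → w = 0.72
R3: vacant=0.72, moderate=0.28; AND[min(a, b)] → w = 0.28
Rules with consequent 'mid': {R1, R3} → strengths 0.28, 0.28
Aggregate via t-conorm [max(a, b)]: 0.28

0.28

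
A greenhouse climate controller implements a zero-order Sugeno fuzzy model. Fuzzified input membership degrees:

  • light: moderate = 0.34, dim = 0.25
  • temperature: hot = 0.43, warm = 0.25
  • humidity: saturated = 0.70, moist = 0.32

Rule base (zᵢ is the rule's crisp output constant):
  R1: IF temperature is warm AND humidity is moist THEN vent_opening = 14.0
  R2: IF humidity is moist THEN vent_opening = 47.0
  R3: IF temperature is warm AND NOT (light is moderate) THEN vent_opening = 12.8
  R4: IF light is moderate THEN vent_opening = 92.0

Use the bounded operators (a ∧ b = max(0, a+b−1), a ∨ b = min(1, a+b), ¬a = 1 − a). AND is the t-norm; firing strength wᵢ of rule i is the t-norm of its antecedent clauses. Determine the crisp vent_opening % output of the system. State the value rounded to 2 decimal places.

70.18

R1 (z=14.0): warm=0.25, moist=0.32; AND[max(0, a+b−1)] → w = 0.00
R2 (z=47.0): moist=0.32 → w = 0.32
R3 (z=12.8): warm=0.25, ¬moderate=1−0.34=0.66; AND[max(0, a+b−1)] → w = 0.00
R4 (z=92.0): moderate=0.34 → w = 0.34
Weighted average = (0.00·14.0 + 0.32·47.0 + 0.00·12.8 + 0.34·92.0) / (0.00 + 0.32 + 0.00 + 0.34)
  = 46.3200 / 0.6600 = 70.18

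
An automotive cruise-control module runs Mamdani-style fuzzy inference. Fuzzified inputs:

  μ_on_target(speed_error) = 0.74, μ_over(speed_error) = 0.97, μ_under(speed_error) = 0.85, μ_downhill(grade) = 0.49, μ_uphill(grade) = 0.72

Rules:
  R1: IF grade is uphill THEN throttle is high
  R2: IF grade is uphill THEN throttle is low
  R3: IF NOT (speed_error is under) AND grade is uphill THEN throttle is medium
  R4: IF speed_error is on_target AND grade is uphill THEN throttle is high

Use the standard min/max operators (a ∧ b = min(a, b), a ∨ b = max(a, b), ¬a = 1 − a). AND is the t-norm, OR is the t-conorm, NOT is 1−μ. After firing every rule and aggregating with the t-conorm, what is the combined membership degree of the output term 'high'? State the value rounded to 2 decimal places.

R1: uphill=0.72 → w = 0.72
R2: uphill=0.72 → w = 0.72
R3: ¬under=1−0.85=0.15, uphill=0.72; AND[min(a, b)] → w = 0.15
R4: on_target=0.74, uphill=0.72; AND[min(a, b)] → w = 0.72
Rules with consequent 'high': {R1, R4} → strengths 0.72, 0.72
Aggregate via t-conorm [max(a, b)]: 0.72

0.72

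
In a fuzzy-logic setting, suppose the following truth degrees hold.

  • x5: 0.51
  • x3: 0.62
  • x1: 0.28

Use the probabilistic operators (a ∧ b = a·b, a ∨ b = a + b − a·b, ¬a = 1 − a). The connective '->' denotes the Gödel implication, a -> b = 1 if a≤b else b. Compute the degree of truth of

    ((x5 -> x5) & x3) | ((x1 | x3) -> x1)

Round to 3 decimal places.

0.726

x5 -> x5  [Gödel: 1 if a≤b else b] with a=0.5100, b=0.5100 → 1.0000
(x5 -> x5) & x3 = a·b on (1.0000, 0.6200) = 0.6200
x1 | x3 = a + b − a·b on (0.2800, 0.6200) = 0.7264
(x1 | x3) -> x1  [Gödel: 1 if a≤b else b] with a=0.7264, b=0.2800 → 0.2800
((x5 -> x5) & x3) | ((x1 | x3) -> x1) = a + b − a·b on (0.6200, 0.2800) = 0.7264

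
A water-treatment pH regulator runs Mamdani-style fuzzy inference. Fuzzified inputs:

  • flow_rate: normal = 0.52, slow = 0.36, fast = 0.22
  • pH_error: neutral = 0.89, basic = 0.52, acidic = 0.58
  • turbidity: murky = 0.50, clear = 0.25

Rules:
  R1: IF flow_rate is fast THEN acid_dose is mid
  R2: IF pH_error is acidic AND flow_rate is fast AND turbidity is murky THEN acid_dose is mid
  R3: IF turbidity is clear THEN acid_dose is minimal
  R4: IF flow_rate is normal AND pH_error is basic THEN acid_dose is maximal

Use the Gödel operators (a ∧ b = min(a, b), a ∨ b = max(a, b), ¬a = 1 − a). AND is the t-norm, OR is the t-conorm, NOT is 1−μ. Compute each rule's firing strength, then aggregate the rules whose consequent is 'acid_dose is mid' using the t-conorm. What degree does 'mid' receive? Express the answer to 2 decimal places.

0.22

R1: fast=0.22 → w = 0.22
R2: acidic=0.58, fast=0.22, murky=0.50; AND[min(a, b)] → w = 0.22
R3: clear=0.25 → w = 0.25
R4: normal=0.52, basic=0.52; AND[min(a, b)] → w = 0.52
Rules with consequent 'mid': {R1, R2} → strengths 0.22, 0.22
Aggregate via t-conorm [max(a, b)]: 0.22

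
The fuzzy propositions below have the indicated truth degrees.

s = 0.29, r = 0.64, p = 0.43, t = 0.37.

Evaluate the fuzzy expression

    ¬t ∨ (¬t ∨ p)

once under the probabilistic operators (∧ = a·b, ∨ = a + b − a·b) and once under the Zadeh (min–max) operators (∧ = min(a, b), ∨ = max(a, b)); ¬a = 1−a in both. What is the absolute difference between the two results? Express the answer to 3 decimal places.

Under probabilistic:
  ¬t = 1 − 0.3700 = 0.6300
  ¬t = 1 − 0.3700 = 0.6300
  ¬t ∨ p = a + b − a·b on (0.6300, 0.4300) = 0.7891
  ¬t ∨ (¬t ∨ p) = a + b − a·b on (0.6300, 0.7891) = 0.9220
  → value = 0.9220
Under Zadeh (min–max):
  ¬t = 1 − 0.37 = 0.63
  ¬t = 1 − 0.37 = 0.63
  ¬t ∨ p = max(a, b) on (0.63, 0.43) = 0.63
  ¬t ∨ (¬t ∨ p) = max(a, b) on (0.63, 0.63) = 0.63
  → value = 0.6300
|0.9220 − 0.6300| = 0.292

0.292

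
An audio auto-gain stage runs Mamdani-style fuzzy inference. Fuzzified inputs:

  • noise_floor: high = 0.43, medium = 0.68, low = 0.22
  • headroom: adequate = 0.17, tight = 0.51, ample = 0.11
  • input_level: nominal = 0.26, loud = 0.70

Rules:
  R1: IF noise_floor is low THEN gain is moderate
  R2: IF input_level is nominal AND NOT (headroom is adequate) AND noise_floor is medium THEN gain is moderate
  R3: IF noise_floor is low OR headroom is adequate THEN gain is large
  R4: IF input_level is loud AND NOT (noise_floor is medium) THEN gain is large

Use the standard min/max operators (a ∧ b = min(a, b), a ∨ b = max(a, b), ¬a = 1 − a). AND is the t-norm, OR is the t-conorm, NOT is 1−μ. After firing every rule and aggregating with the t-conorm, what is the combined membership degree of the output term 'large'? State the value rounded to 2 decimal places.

0.32

R1: low=0.22 → w = 0.22
R2: nominal=0.26, ¬adequate=1−0.17=0.83, medium=0.68; AND[min(a, b)] → w = 0.26
R3: low=0.22, adequate=0.17; OR[max(a, b)] → w = 0.22
R4: loud=0.70, ¬medium=1−0.68=0.32; AND[min(a, b)] → w = 0.32
Rules with consequent 'large': {R3, R4} → strengths 0.22, 0.32
Aggregate via t-conorm [max(a, b)]: 0.32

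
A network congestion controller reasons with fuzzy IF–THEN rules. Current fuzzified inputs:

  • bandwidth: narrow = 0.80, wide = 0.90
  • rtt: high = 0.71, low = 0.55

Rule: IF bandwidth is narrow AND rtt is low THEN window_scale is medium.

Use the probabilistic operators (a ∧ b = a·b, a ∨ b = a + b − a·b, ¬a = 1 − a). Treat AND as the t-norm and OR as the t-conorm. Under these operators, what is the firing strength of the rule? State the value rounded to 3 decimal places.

0.440

firing strength: narrow=0.80, low=0.55; AND[a·b] → w = 0.4400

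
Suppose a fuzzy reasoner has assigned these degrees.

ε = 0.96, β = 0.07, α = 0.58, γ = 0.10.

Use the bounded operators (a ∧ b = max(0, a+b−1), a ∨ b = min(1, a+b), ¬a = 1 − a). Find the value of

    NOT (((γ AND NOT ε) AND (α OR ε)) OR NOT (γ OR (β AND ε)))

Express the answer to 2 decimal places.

NOT ε = 1 − 0.96 = 0.04
γ AND NOT ε = max(0, a+b−1) on (0.10, 0.04) = 0.00
α OR ε = min(1, a+b) on (0.58, 0.96) = 1.00
(γ AND NOT ε) AND (α OR ε) = max(0, a+b−1) on (0.00, 1.00) = 0.00
β AND ε = max(0, a+b−1) on (0.07, 0.96) = 0.03
γ OR (β AND ε) = min(1, a+b) on (0.10, 0.03) = 0.13
NOT (γ OR (β AND ε)) = 1 − 0.13 = 0.87
((γ AND NOT ε) AND (α OR ε)) OR NOT (γ OR (β AND ε)) = min(1, a+b) on (0.00, 0.87) = 0.87
NOT (((γ AND NOT ε) AND (α OR ε)) OR NOT (γ OR (β AND ε))) = 1 − 0.87 = 0.13

0.13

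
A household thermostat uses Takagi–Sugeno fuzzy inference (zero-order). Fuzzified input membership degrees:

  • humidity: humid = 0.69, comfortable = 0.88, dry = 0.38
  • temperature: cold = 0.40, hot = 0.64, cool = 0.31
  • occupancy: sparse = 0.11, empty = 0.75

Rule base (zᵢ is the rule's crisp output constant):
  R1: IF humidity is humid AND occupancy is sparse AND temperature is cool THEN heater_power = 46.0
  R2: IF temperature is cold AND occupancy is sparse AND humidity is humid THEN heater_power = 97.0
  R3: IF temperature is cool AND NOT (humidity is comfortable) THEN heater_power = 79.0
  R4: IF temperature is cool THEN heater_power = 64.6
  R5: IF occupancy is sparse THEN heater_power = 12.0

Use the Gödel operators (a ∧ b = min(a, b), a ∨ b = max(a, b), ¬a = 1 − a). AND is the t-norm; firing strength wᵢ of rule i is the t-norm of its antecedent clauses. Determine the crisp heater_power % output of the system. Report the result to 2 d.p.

61.26

R1 (z=46.0): humid=0.69, sparse=0.11, cool=0.31; AND[min(a, b)] → w = 0.11
R2 (z=97.0): cold=0.40, sparse=0.11, humid=0.69; AND[min(a, b)] → w = 0.11
R3 (z=79.0): cool=0.31, ¬comfortable=1−0.88=0.12; AND[min(a, b)] → w = 0.12
R4 (z=64.6): cool=0.31 → w = 0.31
R5 (z=12.0): sparse=0.11 → w = 0.11
Weighted average = (0.11·46.0 + 0.11·97.0 + 0.12·79.0 + 0.31·64.6 + 0.11·12.0) / (0.11 + 0.11 + 0.12 + 0.31 + 0.11)
  = 46.5560 / 0.7600 = 61.26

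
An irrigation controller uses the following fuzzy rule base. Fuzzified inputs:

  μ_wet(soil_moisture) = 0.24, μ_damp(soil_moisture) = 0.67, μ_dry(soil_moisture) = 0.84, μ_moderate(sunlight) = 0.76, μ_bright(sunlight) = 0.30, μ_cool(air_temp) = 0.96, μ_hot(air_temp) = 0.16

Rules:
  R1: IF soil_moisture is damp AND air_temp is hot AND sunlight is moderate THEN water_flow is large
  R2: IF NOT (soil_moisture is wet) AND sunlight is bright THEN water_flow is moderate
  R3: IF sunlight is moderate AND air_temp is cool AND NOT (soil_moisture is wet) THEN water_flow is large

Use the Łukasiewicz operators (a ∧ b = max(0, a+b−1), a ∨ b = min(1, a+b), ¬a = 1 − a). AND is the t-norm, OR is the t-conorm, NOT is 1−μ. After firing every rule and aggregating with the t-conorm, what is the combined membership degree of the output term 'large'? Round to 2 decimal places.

R1: damp=0.67, hot=0.16, moderate=0.76; AND[max(0, a+b−1)] → w = 0.00
R2: ¬wet=1−0.24=0.76, bright=0.30; AND[max(0, a+b−1)] → w = 0.06
R3: moderate=0.76, cool=0.96, ¬wet=1−0.24=0.76; AND[max(0, a+b−1)] → w = 0.48
Rules with consequent 'large': {R1, R3} → strengths 0.00, 0.48
Aggregate via t-conorm [min(1, a+b)]: 0.48

0.48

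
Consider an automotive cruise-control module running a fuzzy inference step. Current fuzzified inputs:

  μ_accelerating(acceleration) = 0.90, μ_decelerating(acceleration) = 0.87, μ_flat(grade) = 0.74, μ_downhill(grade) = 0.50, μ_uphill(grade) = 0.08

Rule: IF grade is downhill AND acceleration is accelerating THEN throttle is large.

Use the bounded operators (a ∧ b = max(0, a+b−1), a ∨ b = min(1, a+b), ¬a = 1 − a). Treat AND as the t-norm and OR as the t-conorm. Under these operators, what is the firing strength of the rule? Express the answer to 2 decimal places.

firing strength: downhill=0.50, accelerating=0.90; AND[max(0, a+b−1)] → w = 0.40

0.40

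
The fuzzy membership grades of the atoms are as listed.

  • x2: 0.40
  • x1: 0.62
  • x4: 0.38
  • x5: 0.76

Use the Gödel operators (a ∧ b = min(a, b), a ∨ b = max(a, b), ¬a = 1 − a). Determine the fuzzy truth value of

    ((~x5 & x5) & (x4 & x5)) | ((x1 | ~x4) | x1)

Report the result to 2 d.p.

~x5 = 1 − 0.76 = 0.24
~x5 & x5 = min(a, b) on (0.24, 0.76) = 0.24
x4 & x5 = min(a, b) on (0.38, 0.76) = 0.38
(~x5 & x5) & (x4 & x5) = min(a, b) on (0.24, 0.38) = 0.24
~x4 = 1 − 0.38 = 0.62
x1 | ~x4 = max(a, b) on (0.62, 0.62) = 0.62
(x1 | ~x4) | x1 = max(a, b) on (0.62, 0.62) = 0.62
((~x5 & x5) & (x4 & x5)) | ((x1 | ~x4) | x1) = max(a, b) on (0.24, 0.62) = 0.62

0.62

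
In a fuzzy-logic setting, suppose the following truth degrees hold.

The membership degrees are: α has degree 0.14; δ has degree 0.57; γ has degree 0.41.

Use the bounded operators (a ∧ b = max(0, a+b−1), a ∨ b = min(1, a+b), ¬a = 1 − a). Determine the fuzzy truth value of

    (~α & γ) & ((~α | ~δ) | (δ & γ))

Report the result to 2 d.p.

0.27

~α = 1 − 0.14 = 0.86
~α & γ = max(0, a+b−1) on (0.86, 0.41) = 0.27
~α = 1 − 0.14 = 0.86
~δ = 1 − 0.57 = 0.43
~α | ~δ = min(1, a+b) on (0.86, 0.43) = 1.00
δ & γ = max(0, a+b−1) on (0.57, 0.41) = 0.00
(~α | ~δ) | (δ & γ) = min(1, a+b) on (1.00, 0.00) = 1.00
(~α & γ) & ((~α | ~δ) | (δ & γ)) = max(0, a+b−1) on (0.27, 1.00) = 0.27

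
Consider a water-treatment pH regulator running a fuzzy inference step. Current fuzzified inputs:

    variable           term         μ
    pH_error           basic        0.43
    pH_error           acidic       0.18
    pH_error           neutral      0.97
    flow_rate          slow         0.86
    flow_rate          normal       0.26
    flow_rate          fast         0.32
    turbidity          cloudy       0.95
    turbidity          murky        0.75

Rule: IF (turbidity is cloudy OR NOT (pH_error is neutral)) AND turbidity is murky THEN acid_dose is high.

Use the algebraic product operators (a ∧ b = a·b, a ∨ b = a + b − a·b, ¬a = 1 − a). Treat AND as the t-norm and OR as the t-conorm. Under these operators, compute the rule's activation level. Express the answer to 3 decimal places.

0.714

firing strength: (cloudy=0.95 OR ¬neutral=1−0.97=0.03) = 0.9515; AND[a·b] with murky=0.75 → w = 0.7136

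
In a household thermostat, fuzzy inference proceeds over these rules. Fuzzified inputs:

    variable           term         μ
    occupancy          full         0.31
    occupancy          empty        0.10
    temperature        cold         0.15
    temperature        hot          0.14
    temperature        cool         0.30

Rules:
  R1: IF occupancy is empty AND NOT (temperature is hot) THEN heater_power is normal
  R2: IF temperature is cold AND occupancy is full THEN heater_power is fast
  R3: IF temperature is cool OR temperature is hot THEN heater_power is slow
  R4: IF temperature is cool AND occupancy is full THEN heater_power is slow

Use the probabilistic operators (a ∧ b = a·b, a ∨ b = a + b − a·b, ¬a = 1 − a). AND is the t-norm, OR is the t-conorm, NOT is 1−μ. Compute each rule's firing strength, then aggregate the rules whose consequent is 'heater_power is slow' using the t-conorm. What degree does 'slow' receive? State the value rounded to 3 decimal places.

0.454

R1: empty=0.10, ¬hot=1−0.14=0.86; AND[a·b] → w = 0.0860
R2: cold=0.15, full=0.31; AND[a·b] → w = 0.0465
R3: cool=0.30, hot=0.14; OR[a + b − a·b] → w = 0.3980
R4: cool=0.30, full=0.31; AND[a·b] → w = 0.0930
Rules with consequent 'slow': {R3, R4} → strengths 0.3980, 0.0930
Aggregate via t-conorm [a + b − a·b]: 0.4540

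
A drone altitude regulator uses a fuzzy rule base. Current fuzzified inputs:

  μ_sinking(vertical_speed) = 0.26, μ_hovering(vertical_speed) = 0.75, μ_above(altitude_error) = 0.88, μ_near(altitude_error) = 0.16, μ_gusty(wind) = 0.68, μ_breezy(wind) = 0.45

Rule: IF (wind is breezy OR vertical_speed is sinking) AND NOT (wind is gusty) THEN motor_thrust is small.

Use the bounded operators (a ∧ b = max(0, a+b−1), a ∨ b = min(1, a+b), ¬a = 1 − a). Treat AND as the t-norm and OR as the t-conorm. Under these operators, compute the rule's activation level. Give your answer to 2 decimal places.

firing strength: (breezy=0.45 OR sinking=0.26) = 0.71; AND[max(0, a+b−1)] with ¬gusty=1−0.68=0.32 → w = 0.03

0.03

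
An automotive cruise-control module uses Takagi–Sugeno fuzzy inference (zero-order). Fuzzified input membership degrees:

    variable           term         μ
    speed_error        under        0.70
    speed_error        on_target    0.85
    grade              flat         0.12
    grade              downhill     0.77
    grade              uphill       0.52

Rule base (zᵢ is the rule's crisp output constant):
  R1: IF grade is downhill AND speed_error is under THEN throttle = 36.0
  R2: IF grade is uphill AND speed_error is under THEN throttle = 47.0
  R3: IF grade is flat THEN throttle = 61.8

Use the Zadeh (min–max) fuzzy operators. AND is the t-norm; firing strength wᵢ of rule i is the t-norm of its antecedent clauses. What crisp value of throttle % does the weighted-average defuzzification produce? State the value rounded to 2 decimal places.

R1 (z=36.0): downhill=0.77, under=0.70; AND[min(a, b)] → w = 0.70
R2 (z=47.0): uphill=0.52, under=0.70; AND[min(a, b)] → w = 0.52
R3 (z=61.8): flat=0.12 → w = 0.12
Weighted average = (0.70·36.0 + 0.52·47.0 + 0.12·61.8) / (0.70 + 0.52 + 0.12)
  = 57.0560 / 1.3400 = 42.58

42.58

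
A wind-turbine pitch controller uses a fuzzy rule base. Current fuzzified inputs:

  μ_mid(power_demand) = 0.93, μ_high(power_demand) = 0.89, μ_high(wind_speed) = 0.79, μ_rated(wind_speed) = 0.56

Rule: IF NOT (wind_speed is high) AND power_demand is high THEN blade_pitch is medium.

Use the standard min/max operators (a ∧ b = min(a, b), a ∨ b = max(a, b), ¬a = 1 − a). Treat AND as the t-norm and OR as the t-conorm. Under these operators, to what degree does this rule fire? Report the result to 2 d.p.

firing strength: ¬high=1−0.79=0.21, high=0.89; AND[min(a, b)] → w = 0.21

0.21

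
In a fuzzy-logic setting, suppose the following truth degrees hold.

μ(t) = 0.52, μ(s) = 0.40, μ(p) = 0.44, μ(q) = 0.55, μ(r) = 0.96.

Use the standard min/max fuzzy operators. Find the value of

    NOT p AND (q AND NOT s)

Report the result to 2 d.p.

0.55

NOT p = 1 − 0.44 = 0.56
NOT s = 1 − 0.40 = 0.60
q AND NOT s = min(a, b) on (0.55, 0.60) = 0.55
NOT p AND (q AND NOT s) = min(a, b) on (0.56, 0.55) = 0.55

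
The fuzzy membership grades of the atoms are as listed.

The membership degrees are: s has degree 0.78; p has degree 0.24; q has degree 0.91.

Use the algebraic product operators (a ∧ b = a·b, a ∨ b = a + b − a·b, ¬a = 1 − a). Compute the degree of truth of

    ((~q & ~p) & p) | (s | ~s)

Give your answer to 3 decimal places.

~q = 1 − 0.9100 = 0.0900
~p = 1 − 0.2400 = 0.7600
~q & ~p = a·b on (0.0900, 0.7600) = 0.0684
(~q & ~p) & p = a·b on (0.0684, 0.2400) = 0.0164
~s = 1 − 0.7800 = 0.2200
s | ~s = a + b − a·b on (0.7800, 0.2200) = 0.8284
((~q & ~p) & p) | (s | ~s) = a + b − a·b on (0.0164, 0.8284) = 0.8312

0.831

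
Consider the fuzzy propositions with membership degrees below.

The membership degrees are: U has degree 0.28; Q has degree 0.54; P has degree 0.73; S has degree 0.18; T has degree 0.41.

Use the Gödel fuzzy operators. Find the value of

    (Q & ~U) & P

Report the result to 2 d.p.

~U = 1 − 0.28 = 0.72
Q & ~U = min(a, b) on (0.54, 0.72) = 0.54
(Q & ~U) & P = min(a, b) on (0.54, 0.73) = 0.54

0.54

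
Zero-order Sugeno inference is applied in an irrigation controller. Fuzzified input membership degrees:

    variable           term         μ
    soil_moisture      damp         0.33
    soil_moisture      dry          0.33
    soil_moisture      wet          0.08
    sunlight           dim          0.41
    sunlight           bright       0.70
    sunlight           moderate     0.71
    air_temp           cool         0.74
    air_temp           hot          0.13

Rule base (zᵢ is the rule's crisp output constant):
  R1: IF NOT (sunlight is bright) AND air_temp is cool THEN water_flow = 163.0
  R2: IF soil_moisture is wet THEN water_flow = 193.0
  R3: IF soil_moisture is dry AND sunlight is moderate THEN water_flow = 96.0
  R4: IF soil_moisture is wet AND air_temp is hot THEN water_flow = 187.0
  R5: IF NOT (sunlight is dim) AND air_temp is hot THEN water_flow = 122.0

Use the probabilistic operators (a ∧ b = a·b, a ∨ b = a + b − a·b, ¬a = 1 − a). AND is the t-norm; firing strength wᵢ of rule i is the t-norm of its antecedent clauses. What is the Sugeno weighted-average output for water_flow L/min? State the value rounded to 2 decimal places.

R1 (z=163.0): ¬bright=1−0.70=0.30, cool=0.74; AND[a·b] → w = 0.2220
R2 (z=193.0): wet=0.08 → w = 0.0800
R3 (z=96.0): dry=0.33, moderate=0.71; AND[a·b] → w = 0.2343
R4 (z=187.0): wet=0.08, hot=0.13; AND[a·b] → w = 0.0104
R5 (z=122.0): ¬dim=1−0.41=0.59, hot=0.13; AND[a·b] → w = 0.0767
Weighted average = (0.2220·163.0 + 0.0800·193.0 + 0.2343·96.0 + 0.0104·187.0 + 0.0767·122.0) / (0.2220 + 0.0800 + 0.2343 + 0.0104 + 0.0767)
  = 85.4210 / 0.6234 = 137.02

137.02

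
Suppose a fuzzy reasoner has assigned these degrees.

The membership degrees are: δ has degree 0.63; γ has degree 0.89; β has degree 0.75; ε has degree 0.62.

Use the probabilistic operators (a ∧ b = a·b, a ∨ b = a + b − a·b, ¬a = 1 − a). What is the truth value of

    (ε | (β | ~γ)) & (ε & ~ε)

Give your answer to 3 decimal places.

~γ = 1 − 0.8900 = 0.1100
β | ~γ = a + b − a·b on (0.7500, 0.1100) = 0.7775
ε | (β | ~γ) = a + b − a·b on (0.6200, 0.7775) = 0.9154
~ε = 1 − 0.6200 = 0.3800
ε & ~ε = a·b on (0.6200, 0.3800) = 0.2356
(ε | (β | ~γ)) & (ε & ~ε) = a·b on (0.9154, 0.2356) = 0.2157

0.216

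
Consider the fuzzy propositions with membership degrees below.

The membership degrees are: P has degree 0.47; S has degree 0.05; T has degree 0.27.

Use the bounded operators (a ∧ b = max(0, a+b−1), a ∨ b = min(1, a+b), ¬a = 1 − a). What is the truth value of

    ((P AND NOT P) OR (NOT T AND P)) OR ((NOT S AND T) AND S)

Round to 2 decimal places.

NOT P = 1 − 0.47 = 0.53
P AND NOT P = max(0, a+b−1) on (0.47, 0.53) = 0.00
NOT T = 1 − 0.27 = 0.73
NOT T AND P = max(0, a+b−1) on (0.73, 0.47) = 0.20
(P AND NOT P) OR (NOT T AND P) = min(1, a+b) on (0.00, 0.20) = 0.20
NOT S = 1 − 0.05 = 0.95
NOT S AND T = max(0, a+b−1) on (0.95, 0.27) = 0.22
(NOT S AND T) AND S = max(0, a+b−1) on (0.22, 0.05) = 0.00
((P AND NOT P) OR (NOT T AND P)) OR ((NOT S AND T) AND S) = min(1, a+b) on (0.20, 0.00) = 0.20

0.20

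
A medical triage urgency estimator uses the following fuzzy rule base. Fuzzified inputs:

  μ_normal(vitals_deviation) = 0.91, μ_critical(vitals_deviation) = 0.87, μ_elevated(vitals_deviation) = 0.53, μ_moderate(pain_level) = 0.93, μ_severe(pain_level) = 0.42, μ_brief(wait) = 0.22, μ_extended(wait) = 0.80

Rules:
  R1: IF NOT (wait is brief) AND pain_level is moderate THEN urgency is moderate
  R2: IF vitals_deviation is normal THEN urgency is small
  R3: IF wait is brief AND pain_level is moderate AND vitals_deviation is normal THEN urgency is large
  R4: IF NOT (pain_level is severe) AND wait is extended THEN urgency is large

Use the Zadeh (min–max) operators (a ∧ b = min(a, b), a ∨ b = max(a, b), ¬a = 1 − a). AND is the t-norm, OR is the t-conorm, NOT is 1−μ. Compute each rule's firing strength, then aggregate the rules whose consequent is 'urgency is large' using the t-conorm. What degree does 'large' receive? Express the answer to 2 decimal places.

0.58

R1: ¬brief=1−0.22=0.78, moderate=0.93; AND[min(a, b)] → w = 0.78
R2: normal=0.91 → w = 0.91
R3: brief=0.22, moderate=0.93, normal=0.91; AND[min(a, b)] → w = 0.22
R4: ¬severe=1−0.42=0.58, extended=0.80; AND[min(a, b)] → w = 0.58
Rules with consequent 'large': {R3, R4} → strengths 0.22, 0.58
Aggregate via t-conorm [max(a, b)]: 0.58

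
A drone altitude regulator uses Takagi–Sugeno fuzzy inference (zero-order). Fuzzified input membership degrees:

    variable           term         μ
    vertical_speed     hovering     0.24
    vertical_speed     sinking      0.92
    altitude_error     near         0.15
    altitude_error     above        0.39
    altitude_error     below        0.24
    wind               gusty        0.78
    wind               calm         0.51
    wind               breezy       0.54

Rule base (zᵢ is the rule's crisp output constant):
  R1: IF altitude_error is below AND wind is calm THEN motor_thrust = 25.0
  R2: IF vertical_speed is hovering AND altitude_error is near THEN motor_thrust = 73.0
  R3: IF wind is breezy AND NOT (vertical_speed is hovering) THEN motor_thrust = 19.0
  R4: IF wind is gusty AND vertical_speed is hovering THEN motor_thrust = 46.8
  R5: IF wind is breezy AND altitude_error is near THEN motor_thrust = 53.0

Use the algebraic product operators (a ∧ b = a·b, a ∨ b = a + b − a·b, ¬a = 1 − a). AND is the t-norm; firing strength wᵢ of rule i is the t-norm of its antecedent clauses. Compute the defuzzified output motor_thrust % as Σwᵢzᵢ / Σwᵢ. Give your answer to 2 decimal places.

R1 (z=25.0): below=0.24, calm=0.51; AND[a·b] → w = 0.1224
R2 (z=73.0): hovering=0.24, near=0.15; AND[a·b] → w = 0.0360
R3 (z=19.0): breezy=0.54, ¬hovering=1−0.24=0.76; AND[a·b] → w = 0.4104
R4 (z=46.8): gusty=0.78, hovering=0.24; AND[a·b] → w = 0.1872
R5 (z=53.0): breezy=0.54, near=0.15; AND[a·b] → w = 0.0810
Weighted average = (0.1224·25.0 + 0.0360·73.0 + 0.4104·19.0 + 0.1872·46.8 + 0.0810·53.0) / (0.1224 + 0.0360 + 0.4104 + 0.1872 + 0.0810)
  = 26.5396 / 0.8370 = 31.71

31.71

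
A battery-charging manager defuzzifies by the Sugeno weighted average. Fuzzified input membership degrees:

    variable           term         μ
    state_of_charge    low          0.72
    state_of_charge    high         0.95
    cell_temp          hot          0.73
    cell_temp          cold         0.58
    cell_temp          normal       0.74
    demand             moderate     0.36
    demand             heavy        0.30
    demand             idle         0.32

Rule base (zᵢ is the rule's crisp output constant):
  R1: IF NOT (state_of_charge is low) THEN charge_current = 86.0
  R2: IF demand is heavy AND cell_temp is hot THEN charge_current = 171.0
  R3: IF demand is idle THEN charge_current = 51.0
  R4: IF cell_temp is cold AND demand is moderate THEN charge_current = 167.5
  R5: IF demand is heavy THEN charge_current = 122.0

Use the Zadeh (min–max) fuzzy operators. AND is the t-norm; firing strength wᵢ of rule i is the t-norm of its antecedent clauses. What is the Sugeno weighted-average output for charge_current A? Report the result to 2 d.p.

120.90

R1 (z=86.0): ¬low=1−0.72=0.28 → w = 0.28
R2 (z=171.0): heavy=0.30, hot=0.73; AND[min(a, b)] → w = 0.30
R3 (z=51.0): idle=0.32 → w = 0.32
R4 (z=167.5): cold=0.58, moderate=0.36; AND[min(a, b)] → w = 0.36
R5 (z=122.0): heavy=0.30 → w = 0.30
Weighted average = (0.28·86.0 + 0.30·171.0 + 0.32·51.0 + 0.36·167.5 + 0.30·122.0) / (0.28 + 0.30 + 0.32 + 0.36 + 0.30)
  = 188.6000 / 1.5600 = 120.90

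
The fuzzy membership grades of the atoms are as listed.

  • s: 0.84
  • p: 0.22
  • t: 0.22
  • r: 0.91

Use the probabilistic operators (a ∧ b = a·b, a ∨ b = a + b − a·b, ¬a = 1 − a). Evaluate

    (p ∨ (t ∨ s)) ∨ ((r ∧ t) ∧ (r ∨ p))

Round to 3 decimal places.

t ∨ s = a + b − a·b on (0.2200, 0.8400) = 0.8752
p ∨ (t ∨ s) = a + b − a·b on (0.2200, 0.8752) = 0.9027
r ∧ t = a·b on (0.9100, 0.2200) = 0.2002
r ∨ p = a + b − a·b on (0.9100, 0.2200) = 0.9298
(r ∧ t) ∧ (r ∨ p) = a·b on (0.2002, 0.9298) = 0.1861
(p ∨ (t ∨ s)) ∨ ((r ∧ t) ∧ (r ∨ p)) = a + b − a·b on (0.9027, 0.1861) = 0.9208

0.921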